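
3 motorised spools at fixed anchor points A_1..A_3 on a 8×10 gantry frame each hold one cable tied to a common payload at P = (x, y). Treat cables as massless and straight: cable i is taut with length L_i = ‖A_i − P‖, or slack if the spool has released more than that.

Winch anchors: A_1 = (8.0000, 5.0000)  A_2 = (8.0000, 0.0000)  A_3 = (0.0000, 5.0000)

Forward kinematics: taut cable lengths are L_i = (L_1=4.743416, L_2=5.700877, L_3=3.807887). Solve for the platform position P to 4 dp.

circle eqns → linear via eq_j − eq_1; set k_j = A_j·A_j − L_j²
k_1 = 64.0000+25.0000−22.5000 = 66.5000
0.0000·x + 10.0000·y = k_1−k_2 = 35.0000
16.0000·x + 0.0000·y = k_1−k_3 = 56.0000
solve first two rows → x=3.5000, y=3.5000

(3.5000, 3.5000)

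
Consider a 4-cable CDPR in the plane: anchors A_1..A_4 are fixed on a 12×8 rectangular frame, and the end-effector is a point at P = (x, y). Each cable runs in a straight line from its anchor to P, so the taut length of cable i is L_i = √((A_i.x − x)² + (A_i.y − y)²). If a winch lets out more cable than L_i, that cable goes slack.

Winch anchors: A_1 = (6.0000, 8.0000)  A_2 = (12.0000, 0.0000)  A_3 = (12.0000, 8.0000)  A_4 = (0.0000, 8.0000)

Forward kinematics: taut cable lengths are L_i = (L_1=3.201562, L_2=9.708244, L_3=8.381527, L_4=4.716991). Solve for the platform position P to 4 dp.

circle eqns → linear via eq_j − eq_1; set c_j = A_j·A_j − L_j²
c_1 = 36.0000+64.0000−10.2500 = 89.7500
-12.0000·x + 16.0000·y = c_1−c_2 = 40.0000
-12.0000·x + 0.0000·y = c_1−c_3 = -48.0000
12.0000·x + 0.0000·y = c_1−c_4 = 48.0000
solve first two rows → x=4.0000, y=5.5000
check cable 4: ‖A_4−P‖² = 22.2500 ≈ L_4² = 22.2500 ✓

(4.0000, 5.5000)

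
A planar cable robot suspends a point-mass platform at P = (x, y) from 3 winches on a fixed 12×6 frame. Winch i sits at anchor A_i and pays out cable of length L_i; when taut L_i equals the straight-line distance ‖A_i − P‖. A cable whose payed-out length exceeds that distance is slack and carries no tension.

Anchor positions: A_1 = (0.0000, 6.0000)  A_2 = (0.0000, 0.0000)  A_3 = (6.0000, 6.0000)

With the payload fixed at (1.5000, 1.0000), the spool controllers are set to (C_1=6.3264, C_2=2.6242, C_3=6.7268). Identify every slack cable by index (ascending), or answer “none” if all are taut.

1, 2

i=1: geometric 5.2202 vs commanded 6.3264 ⇒ slack
i=2: geometric 1.8028 vs commanded 2.6242 ⇒ slack
i=3: geometric 6.7268 vs commanded 6.7268 ⇒ taut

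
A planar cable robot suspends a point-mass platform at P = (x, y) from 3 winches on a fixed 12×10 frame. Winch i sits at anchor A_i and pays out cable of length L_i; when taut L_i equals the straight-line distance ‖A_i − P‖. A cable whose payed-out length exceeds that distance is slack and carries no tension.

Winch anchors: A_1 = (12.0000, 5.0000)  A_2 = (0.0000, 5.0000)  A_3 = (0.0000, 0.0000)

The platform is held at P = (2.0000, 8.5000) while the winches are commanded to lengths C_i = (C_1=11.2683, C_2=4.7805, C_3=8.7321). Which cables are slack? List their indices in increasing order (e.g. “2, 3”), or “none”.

1, 2

cable 1: √((10.0000)²+(-3.5000)²)=10.5948, C_1=11.2683: slack
cable 2: √((-2.0000)²+(-3.5000)²)=4.0311, C_2=4.7805: slack
cable 3: √((-2.0000)²+(-8.5000)²)=8.7321, C_3=8.7321: taut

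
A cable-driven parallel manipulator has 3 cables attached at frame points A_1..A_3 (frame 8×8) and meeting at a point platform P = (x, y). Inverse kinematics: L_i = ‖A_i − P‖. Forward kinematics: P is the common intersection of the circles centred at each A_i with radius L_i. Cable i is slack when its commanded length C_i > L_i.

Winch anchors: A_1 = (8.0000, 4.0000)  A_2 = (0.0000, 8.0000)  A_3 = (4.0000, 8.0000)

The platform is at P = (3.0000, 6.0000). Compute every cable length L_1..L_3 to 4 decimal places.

L_1 = √((8.0000−3.0000)² + (4.0000−6.0000)²) = 5.3852
L_2 = √((0.0000−3.0000)² + (8.0000−6.0000)²) = 3.6056
L_3 = √((4.0000−3.0000)² + (8.0000−6.0000)²) = 2.2361

(5.3852, 3.6056, 2.2361)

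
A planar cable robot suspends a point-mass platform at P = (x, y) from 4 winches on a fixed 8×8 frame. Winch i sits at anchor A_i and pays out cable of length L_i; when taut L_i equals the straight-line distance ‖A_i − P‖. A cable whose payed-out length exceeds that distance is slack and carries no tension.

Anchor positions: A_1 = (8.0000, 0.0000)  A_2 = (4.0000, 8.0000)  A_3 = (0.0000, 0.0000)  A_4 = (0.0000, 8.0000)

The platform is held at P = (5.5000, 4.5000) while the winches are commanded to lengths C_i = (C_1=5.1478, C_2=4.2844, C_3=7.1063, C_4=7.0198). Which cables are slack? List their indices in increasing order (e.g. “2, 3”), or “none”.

cable 1: L_1 = ‖A_1−P‖ = 5.1478;  C_1 = 5.1478 → taut
cable 2: L_2 = ‖A_2−P‖ = 3.8079;  C_2 = 4.2844 → slack
cable 3: L_3 = ‖A_3−P‖ = 7.1063;  C_3 = 7.1063 → taut
cable 4: L_4 = ‖A_4−P‖ = 6.5192;  C_4 = 7.0198 → slack

2, 4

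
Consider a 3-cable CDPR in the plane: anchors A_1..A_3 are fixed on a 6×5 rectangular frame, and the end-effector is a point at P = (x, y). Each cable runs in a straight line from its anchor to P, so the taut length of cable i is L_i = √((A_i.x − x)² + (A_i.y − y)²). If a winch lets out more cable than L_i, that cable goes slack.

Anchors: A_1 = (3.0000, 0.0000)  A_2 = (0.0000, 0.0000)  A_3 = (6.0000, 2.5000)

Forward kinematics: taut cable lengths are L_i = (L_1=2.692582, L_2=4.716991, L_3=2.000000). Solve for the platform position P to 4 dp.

circle eqns → linear via eq_j − eq_1; set k_j = A_j·A_j − L_j²
k_1 = 9.0000+0.0000−7.2500 = 1.7500
6.0000·x + 0.0000·y = k_1−k_2 = 24.0000
-6.0000·x − 5.0000·y = k_1−k_3 = -36.5000
solve first two rows → x=4.0000, y=2.5000

(4.0000, 2.5000)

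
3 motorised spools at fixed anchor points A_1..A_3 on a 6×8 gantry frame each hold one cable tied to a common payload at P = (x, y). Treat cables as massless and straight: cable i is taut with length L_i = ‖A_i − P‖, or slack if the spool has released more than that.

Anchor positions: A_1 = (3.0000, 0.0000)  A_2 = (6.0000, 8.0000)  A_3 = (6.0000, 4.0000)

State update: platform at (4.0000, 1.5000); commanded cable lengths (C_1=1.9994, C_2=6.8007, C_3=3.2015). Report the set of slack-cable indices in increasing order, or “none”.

1

cable 1: √((-1.0000)²+(-1.5000)²)=1.8028, C_1=1.9994: slack
cable 2: √((2.0000)²+(6.5000)²)=6.8007, C_2=6.8007: taut
cable 3: √((2.0000)²+(2.5000)²)=3.2016, C_3=3.2015: taut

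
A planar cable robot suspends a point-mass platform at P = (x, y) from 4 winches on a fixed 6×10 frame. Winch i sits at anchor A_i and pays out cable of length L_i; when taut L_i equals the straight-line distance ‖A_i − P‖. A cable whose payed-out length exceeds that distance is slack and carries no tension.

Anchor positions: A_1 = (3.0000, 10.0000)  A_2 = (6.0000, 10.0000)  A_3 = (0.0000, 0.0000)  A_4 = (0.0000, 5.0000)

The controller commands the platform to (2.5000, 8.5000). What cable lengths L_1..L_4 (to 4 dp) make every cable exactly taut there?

(1.5811, 3.8079, 8.8600, 4.3012)

L_1: Δ = A_1−P = (0.5000, 1.5000) → ‖Δ‖ = √2.5000 = 1.5811
L_2: Δ = A_2−P = (3.5000, 1.5000) → ‖Δ‖ = √14.5000 = 3.8079
L_3: Δ = A_3−P = (-2.5000, -8.5000) → ‖Δ‖ = √78.5000 = 8.8600
L_4: Δ = A_4−P = (-2.5000, -3.5000) → ‖Δ‖ = √18.5000 = 4.3012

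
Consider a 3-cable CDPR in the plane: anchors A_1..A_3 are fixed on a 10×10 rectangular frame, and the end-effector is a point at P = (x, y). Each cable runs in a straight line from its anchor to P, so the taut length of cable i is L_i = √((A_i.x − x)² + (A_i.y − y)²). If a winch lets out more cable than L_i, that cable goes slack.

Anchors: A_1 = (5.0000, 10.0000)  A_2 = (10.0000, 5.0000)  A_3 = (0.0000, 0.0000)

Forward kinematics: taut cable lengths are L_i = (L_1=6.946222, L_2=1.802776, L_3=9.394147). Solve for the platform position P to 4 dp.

expand ‖A_i−P‖²=L_i² and subtract eq 1 (q_i ≔ ‖A_i‖²−L_i²)
q_1 = 25.0000+100.0000−48.2500 = 76.7500
eq1−eq2 → [-10.0000  10.0000]·P = -45.0000
eq1−eq3 → [10.0000  20.0000]·P = 165.0000
2×2 solve → P = (8.5000, 4.0000)

(8.5000, 4.0000)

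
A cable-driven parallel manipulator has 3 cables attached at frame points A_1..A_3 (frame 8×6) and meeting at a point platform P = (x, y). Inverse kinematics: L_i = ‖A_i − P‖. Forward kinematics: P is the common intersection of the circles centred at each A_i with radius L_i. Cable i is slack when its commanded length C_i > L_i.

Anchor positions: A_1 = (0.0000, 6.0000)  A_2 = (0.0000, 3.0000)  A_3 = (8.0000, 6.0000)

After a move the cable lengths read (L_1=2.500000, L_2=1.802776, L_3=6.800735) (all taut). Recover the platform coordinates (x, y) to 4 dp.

circle eqns → linear via eq_j − eq_1; set c_j = A_j·A_j − L_j²
c_1 = 0.0000+36.0000−6.2500 = 29.7500
0.0000·x + 6.0000·y = c_1−c_2 = 24.0000
-16.0000·x + 0.0000·y = c_1−c_3 = -24.0000
solve first two rows → x=1.5000, y=4.0000

(1.5000, 4.0000)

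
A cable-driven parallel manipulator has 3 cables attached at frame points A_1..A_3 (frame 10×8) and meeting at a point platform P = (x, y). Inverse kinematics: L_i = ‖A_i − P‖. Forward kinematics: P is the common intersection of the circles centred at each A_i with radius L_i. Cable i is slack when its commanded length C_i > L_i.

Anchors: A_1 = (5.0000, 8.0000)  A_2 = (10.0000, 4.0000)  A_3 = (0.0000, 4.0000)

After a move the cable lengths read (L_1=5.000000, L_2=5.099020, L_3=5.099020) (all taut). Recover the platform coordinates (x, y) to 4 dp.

circle eqns → linear via eq_j − eq_1; set k_j = A_j·A_j − L_j²
k_1 = 25.0000+64.0000−25.0000 = 64.0000
-10.0000·x + 8.0000·y = k_1−k_2 = -26.0000
10.0000·x + 8.0000·y = k_1−k_3 = 74.0000
solve first two rows → x=5.0000, y=3.0000

(5.0000, 3.0000)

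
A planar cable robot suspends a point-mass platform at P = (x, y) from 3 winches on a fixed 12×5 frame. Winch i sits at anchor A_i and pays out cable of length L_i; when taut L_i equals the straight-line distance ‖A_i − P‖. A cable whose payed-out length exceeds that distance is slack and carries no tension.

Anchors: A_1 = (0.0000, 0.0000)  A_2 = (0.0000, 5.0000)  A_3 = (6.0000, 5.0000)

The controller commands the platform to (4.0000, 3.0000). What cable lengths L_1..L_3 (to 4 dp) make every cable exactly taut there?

(5.0000, 4.4721, 2.8284)

L_1: Δ = A_1−P = (-4.0000, -3.0000) → ‖Δ‖ = √25.0000 = 5.0000
L_2: Δ = A_2−P = (-4.0000, 2.0000) → ‖Δ‖ = √20.0000 = 4.4721
L_3: Δ = A_3−P = (2.0000, 2.0000) → ‖Δ‖ = √8.0000 = 2.8284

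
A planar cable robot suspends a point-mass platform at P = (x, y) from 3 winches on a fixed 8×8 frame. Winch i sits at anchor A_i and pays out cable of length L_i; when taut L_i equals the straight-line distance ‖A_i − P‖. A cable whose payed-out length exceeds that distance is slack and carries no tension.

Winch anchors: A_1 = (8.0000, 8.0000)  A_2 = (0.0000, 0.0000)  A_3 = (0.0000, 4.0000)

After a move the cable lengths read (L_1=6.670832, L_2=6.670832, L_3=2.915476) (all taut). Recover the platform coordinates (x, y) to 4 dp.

circle eqns → linear via eq_j − eq_1; set c_j = A_j·A_j − L_j²
c_1 = 64.0000+64.0000−44.5000 = 83.5000
16.0000·x + 16.0000·y = c_1−c_2 = 128.0000
16.0000·x + 8.0000·y = c_1−c_3 = 76.0000
solve first two rows → x=1.5000, y=6.5000

(1.5000, 6.5000)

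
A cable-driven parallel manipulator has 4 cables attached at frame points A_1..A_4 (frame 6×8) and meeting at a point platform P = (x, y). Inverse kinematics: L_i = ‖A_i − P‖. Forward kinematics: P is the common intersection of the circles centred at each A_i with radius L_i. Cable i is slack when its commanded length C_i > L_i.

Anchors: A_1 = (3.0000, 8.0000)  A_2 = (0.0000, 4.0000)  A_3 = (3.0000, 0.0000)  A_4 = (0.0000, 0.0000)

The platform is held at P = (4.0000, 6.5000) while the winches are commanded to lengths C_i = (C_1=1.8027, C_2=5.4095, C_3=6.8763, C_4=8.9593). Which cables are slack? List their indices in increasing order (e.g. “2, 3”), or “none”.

cable 1: √((-1.0000)²+(1.5000)²)=1.8028, C_1=1.8027: taut
cable 2: √((-4.0000)²+(-2.5000)²)=4.7170, C_2=5.4095: slack
cable 3: √((-1.0000)²+(-6.5000)²)=6.5765, C_3=6.8763: slack
cable 4: √((-4.0000)²+(-6.5000)²)=7.6322, C_4=8.9593: slack

2, 3, 4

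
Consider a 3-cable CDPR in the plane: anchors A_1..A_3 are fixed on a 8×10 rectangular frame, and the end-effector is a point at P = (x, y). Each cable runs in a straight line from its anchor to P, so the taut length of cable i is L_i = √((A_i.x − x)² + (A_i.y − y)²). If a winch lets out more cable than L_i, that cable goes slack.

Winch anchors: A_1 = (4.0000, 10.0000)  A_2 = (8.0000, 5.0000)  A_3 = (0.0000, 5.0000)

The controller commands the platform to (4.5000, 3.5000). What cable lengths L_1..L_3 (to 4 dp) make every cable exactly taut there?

(6.5192, 3.8079, 4.7434)

L_1 = √((4.0000−4.5000)² + (10.0000−3.5000)²) = 6.5192
L_2 = √((8.0000−4.5000)² + (5.0000−3.5000)²) = 3.8079
L_3 = √((0.0000−4.5000)² + (5.0000−3.5000)²) = 4.7434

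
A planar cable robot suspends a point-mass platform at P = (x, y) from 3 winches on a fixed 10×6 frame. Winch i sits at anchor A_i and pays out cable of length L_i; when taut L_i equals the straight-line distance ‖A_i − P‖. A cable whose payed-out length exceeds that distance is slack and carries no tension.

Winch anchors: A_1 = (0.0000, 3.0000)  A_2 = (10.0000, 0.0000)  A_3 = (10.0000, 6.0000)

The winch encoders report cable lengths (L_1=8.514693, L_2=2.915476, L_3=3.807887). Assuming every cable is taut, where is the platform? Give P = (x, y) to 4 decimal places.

(8.5000, 2.5000)

expand ‖A_i−P‖²=L_i² and subtract eq 1 (k_i ≔ ‖A_i‖²−L_i²)
k_1 = 0.0000+9.0000−72.5000 = -63.5000
eq1−eq2 → [-20.0000  6.0000]·P = -155.0000
eq1−eq3 → [-20.0000  -6.0000]·P = -185.0000
2×2 solve → P = (8.5000, 2.5000)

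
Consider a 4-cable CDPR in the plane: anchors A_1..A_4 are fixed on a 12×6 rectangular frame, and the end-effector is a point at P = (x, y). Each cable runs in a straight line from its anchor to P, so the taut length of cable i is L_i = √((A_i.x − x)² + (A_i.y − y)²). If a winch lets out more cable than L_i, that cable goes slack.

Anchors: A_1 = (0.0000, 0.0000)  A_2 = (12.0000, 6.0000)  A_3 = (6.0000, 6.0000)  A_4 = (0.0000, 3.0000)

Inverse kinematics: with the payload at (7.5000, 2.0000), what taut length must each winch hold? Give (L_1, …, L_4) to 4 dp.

(7.7621, 6.0208, 4.2720, 7.5664)

L_1: Δ = A_1−P = (-7.5000, -2.0000) → ‖Δ‖ = √60.2500 = 7.7621
L_2: Δ = A_2−P = (4.5000, 4.0000) → ‖Δ‖ = √36.2500 = 6.0208
L_3: Δ = A_3−P = (-1.5000, 4.0000) → ‖Δ‖ = √18.2500 = 4.2720
L_4: Δ = A_4−P = (-7.5000, 1.0000) → ‖Δ‖ = √57.2500 = 7.5664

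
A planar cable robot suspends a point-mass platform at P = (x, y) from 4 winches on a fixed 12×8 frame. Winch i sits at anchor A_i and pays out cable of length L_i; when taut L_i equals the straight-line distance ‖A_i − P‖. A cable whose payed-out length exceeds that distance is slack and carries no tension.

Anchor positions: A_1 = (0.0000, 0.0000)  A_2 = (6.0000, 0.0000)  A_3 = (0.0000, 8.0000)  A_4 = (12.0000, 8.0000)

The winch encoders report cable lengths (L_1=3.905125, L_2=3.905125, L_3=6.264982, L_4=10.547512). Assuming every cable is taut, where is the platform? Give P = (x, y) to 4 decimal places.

circle eqns → linear via eq_j − eq_1; set c_j = A_j·A_j − L_j²
c_1 = 0.0000+0.0000−15.2500 = -15.2500
-12.0000·x + 0.0000·y = c_1−c_2 = -36.0000
0.0000·x − 16.0000·y = c_1−c_3 = -40.0000
-24.0000·x − 16.0000·y = c_1−c_4 = -112.0000
solve first two rows → x=3.0000, y=2.5000
check cable 4: ‖A_4−P‖² = 111.2500 ≈ L_4² = 111.2500 ✓

(3.0000, 2.5000)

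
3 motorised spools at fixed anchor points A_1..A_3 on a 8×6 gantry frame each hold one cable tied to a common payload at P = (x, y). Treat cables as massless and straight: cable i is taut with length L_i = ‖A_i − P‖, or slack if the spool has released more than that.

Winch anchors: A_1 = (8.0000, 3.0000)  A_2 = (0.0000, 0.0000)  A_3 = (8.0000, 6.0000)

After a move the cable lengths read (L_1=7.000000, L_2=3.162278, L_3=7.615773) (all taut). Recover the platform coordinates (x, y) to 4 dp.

(1.0000, 3.0000)

each cable: (A_i−P)·(A_i−P) = L_i²; let k_i = ‖A_i‖²−L_i²
k_1 = 64.0000+9.0000−49.0000 = 24.0000
row 1: 16.0000x + 6.0000y = 34.0000  (k_2=-10.0000)
row 2: 0.0000x − 6.0000y = -18.0000  (k_3=42.0000)
Cramer on rows 1–2 → x = 1.0000, y = 3.0000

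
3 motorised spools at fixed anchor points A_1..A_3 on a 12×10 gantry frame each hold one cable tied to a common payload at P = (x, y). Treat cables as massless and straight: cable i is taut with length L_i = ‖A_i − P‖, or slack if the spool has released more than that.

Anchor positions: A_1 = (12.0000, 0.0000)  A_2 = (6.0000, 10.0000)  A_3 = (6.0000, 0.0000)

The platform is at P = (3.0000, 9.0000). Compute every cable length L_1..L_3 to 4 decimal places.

L_1: Δ = A_1−P = (9.0000, -9.0000) → ‖Δ‖ = √162.0000 = 12.7279
L_2: Δ = A_2−P = (3.0000, 1.0000) → ‖Δ‖ = √10.0000 = 3.1623
L_3: Δ = A_3−P = (3.0000, -9.0000) → ‖Δ‖ = √90.0000 = 9.4868

(12.7279, 3.1623, 9.4868)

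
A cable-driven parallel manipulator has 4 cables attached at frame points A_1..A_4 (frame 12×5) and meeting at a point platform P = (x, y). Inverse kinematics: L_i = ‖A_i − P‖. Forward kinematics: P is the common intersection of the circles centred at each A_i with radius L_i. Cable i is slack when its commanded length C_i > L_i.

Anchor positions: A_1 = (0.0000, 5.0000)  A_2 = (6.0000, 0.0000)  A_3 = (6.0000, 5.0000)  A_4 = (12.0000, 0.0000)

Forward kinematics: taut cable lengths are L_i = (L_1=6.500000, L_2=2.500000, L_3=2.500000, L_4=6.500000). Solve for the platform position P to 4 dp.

each cable: (A_i−P)·(A_i−P) = L_i²; let k_i = ‖A_i‖²−L_i²
k_1 = 0.0000+25.0000−42.2500 = -17.2500
row 1: -12.0000x + 10.0000y = -47.0000  (k_2=29.7500)
row 2: -12.0000x + 0.0000y = -72.0000  (k_3=54.7500)
row 3: -24.0000x + 10.0000y = -119.0000  (k_4=101.7500)
Cramer on rows 1–2 → x = 6.0000, y = 2.5000
check cable 4: ‖A_4−P‖² = 42.2500 ≈ L_4² = 42.2500 ✓

(6.0000, 2.5000)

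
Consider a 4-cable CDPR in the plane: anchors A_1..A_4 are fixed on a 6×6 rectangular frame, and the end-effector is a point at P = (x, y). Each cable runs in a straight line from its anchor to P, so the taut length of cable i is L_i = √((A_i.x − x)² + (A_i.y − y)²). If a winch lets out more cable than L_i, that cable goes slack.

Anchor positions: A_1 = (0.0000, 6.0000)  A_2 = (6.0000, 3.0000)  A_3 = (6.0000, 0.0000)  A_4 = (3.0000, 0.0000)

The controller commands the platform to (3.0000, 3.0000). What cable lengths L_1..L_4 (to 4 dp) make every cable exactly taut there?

L_1 = √((0.0000−3.0000)² + (6.0000−3.0000)²) = 4.2426
L_2 = √((6.0000−3.0000)² + (3.0000−3.0000)²) = 3.0000
L_3 = √((6.0000−3.0000)² + (0.0000−3.0000)²) = 4.2426
L_4 = √((3.0000−3.0000)² + (0.0000−3.0000)²) = 3.0000

(4.2426, 3.0000, 4.2426, 3.0000)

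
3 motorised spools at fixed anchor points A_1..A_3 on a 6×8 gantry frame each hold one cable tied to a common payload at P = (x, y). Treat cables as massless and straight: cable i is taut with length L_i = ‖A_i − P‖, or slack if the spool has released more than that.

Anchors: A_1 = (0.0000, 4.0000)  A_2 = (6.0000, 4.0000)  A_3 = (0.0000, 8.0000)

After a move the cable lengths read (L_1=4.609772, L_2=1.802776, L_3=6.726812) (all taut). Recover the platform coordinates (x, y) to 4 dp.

each cable: (A_i−P)·(A_i−P) = L_i²; let c_i = ‖A_i‖²−L_i²
c_1 = 0.0000+16.0000−21.2500 = -5.2500
row 1: -12.0000x + 0.0000y = -54.0000  (c_2=48.7500)
row 2: 0.0000x − 8.0000y = -24.0000  (c_3=18.7500)
Cramer on rows 1–2 → x = 4.5000, y = 3.0000

(4.5000, 3.0000)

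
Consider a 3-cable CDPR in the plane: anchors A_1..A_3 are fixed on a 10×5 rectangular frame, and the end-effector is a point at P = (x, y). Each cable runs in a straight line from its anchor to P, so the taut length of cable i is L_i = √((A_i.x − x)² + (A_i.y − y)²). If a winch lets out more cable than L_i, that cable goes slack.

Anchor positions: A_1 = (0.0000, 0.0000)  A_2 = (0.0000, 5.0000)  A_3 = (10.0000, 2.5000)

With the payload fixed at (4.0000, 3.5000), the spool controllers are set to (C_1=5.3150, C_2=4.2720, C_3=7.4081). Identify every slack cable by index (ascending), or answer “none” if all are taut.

3

cable 1: √((-4.0000)²+(-3.5000)²)=5.3151, C_1=5.3150: taut
cable 2: √((-4.0000)²+(1.5000)²)=4.2720, C_2=4.2720: taut
cable 3: √((6.0000)²+(-1.0000)²)=6.0828, C_3=7.4081: slack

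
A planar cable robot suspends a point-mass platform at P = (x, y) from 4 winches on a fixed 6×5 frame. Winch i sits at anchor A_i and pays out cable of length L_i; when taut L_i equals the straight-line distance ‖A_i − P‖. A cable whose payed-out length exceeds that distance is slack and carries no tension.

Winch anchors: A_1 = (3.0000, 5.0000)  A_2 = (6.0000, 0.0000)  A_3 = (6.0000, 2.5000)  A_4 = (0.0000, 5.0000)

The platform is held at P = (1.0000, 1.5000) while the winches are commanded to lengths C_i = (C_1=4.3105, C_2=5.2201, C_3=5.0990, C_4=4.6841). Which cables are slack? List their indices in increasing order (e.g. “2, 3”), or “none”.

1, 4

i=1: geometric 4.0311 vs commanded 4.3105 ⇒ slack
i=2: geometric 5.2202 vs commanded 5.2201 ⇒ taut
i=3: geometric 5.0990 vs commanded 5.0990 ⇒ taut
i=4: geometric 3.6401 vs commanded 4.6841 ⇒ slack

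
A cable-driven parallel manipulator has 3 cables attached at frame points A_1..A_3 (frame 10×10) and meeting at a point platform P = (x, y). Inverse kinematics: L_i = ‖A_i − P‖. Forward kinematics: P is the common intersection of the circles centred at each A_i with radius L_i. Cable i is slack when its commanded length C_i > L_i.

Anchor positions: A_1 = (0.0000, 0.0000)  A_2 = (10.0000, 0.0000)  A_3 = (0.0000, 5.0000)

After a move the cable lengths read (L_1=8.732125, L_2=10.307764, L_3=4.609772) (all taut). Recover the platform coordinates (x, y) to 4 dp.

(3.5000, 8.0000)

each cable: (A_i−P)·(A_i−P) = L_i²; let q_i = ‖A_i‖²−L_i²
q_1 = 0.0000+0.0000−76.2500 = -76.2500
row 1: -20.0000x + 0.0000y = -70.0000  (q_2=-6.2500)
row 2: 0.0000x − 10.0000y = -80.0000  (q_3=3.7500)
Cramer on rows 1–2 → x = 3.5000, y = 8.0000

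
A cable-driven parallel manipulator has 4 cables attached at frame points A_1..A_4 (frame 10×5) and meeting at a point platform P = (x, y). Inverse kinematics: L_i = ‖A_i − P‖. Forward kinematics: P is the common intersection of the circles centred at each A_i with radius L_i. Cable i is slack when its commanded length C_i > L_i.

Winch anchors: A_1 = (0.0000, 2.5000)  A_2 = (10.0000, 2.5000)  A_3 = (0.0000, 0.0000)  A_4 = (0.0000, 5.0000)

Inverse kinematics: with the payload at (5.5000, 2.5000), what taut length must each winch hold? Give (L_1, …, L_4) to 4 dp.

(5.5000, 4.5000, 6.0415, 6.0415)

L_1: Δ = A_1−P = (-5.5000, 0.0000) → ‖Δ‖ = √30.2500 = 5.5000
L_2: Δ = A_2−P = (4.5000, 0.0000) → ‖Δ‖ = √20.2500 = 4.5000
L_3: Δ = A_3−P = (-5.5000, -2.5000) → ‖Δ‖ = √36.5000 = 6.0415
L_4: Δ = A_4−P = (-5.5000, 2.5000) → ‖Δ‖ = √36.5000 = 6.0415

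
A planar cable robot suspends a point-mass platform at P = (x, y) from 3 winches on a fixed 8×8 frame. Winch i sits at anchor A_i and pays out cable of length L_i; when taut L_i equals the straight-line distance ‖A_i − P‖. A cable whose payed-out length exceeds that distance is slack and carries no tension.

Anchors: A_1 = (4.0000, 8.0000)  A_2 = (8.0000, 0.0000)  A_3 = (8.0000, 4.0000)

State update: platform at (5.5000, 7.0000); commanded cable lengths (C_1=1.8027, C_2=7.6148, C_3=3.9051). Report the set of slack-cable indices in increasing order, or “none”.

2

cable 1: √((-1.5000)²+(1.0000)²)=1.8028, C_1=1.8027: taut
cable 2: √((2.5000)²+(-7.0000)²)=7.4330, C_2=7.6148: slack
cable 3: √((2.5000)²+(-3.0000)²)=3.9051, C_3=3.9051: taut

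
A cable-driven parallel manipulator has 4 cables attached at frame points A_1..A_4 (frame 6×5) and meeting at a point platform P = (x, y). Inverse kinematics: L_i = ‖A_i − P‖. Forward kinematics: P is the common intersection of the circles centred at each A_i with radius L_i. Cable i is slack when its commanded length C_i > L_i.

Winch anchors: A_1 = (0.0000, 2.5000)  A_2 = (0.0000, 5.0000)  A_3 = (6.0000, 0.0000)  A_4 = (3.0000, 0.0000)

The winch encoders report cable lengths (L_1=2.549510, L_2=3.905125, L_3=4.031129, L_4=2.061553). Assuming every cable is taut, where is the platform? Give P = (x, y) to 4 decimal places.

each cable: (A_i−P)·(A_i−P) = L_i²; let q_i = ‖A_i‖²−L_i²
q_1 = 0.0000+6.2500−6.5000 = -0.2500
row 1: 0.0000x − 5.0000y = -10.0000  (q_2=9.7500)
row 2: -12.0000x + 5.0000y = -20.0000  (q_3=19.7500)
row 3: -6.0000x + 5.0000y = -5.0000  (q_4=4.7500)
Cramer on rows 1–2 → x = 2.5000, y = 2.0000
check cable 4: ‖A_4−P‖² = 4.2500 ≈ L_4² = 4.2500 ✓

(2.5000, 2.0000)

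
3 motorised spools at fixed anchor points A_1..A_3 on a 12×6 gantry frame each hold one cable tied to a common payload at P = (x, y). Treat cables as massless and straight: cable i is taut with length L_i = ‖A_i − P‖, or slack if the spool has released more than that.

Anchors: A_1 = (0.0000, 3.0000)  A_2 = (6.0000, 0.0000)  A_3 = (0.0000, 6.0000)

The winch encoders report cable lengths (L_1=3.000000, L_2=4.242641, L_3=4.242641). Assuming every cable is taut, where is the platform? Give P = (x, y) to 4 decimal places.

circle eqns → linear via eq_j − eq_1; set k_j = A_j·A_j − L_j²
k_1 = 0.0000+9.0000−9.0000 = 0.0000
-12.0000·x + 6.0000·y = k_1−k_2 = -18.0000
0.0000·x − 6.0000·y = k_1−k_3 = -18.0000
solve first two rows → x=3.0000, y=3.0000

(3.0000, 3.0000)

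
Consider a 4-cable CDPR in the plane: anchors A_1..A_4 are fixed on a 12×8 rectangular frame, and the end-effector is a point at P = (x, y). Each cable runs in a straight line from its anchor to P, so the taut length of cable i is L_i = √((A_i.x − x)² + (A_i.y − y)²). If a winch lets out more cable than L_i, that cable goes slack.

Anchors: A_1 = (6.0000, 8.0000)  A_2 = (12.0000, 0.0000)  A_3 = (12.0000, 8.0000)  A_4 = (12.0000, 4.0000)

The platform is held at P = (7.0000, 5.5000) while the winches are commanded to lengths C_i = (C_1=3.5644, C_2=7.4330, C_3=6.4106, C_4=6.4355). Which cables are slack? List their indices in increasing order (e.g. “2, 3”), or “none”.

1, 3, 4

i=1: geometric 2.6926 vs commanded 3.5644 ⇒ slack
i=2: geometric 7.4330 vs commanded 7.4330 ⇒ taut
i=3: geometric 5.5902 vs commanded 6.4106 ⇒ slack
i=4: geometric 5.2202 vs commanded 6.4355 ⇒ slack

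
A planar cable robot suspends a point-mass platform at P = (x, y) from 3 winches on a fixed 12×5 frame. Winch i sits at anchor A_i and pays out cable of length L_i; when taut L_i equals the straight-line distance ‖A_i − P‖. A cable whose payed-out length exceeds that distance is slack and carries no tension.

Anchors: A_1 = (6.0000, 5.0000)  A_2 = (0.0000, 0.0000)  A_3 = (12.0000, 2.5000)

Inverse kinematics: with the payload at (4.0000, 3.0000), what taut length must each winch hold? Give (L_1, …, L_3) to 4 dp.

(2.8284, 5.0000, 8.0156)

L_1 = √((6.0000−4.0000)² + (5.0000−3.0000)²) = 2.8284
L_2 = √((0.0000−4.0000)² + (0.0000−3.0000)²) = 5.0000
L_3 = √((12.0000−4.0000)² + (2.5000−3.0000)²) = 8.0156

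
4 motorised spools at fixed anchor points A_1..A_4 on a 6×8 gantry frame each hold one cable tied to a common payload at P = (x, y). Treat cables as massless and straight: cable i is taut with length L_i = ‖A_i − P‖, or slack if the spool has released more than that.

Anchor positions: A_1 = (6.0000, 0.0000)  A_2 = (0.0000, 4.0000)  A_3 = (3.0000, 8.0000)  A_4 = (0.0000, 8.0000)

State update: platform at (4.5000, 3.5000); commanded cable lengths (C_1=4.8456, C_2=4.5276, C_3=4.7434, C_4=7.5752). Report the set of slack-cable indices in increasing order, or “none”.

1, 4

i=1: geometric 3.8079 vs commanded 4.8456 ⇒ slack
i=2: geometric 4.5277 vs commanded 4.5276 ⇒ taut
i=3: geometric 4.7434 vs commanded 4.7434 ⇒ taut
i=4: geometric 6.3640 vs commanded 7.5752 ⇒ slack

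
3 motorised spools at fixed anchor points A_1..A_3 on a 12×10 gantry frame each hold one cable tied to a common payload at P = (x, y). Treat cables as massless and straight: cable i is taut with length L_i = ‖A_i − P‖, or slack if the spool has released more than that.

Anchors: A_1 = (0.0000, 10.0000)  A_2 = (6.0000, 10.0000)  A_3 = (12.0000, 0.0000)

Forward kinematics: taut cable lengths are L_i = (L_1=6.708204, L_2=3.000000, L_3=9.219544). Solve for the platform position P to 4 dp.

(6.0000, 7.0000)

each cable: (A_i−P)·(A_i−P) = L_i²; let c_i = ‖A_i‖²−L_i²
c_1 = 0.0000+100.0000−45.0000 = 55.0000
row 1: -12.0000x + 0.0000y = -72.0000  (c_2=127.0000)
row 2: -24.0000x + 20.0000y = -4.0000  (c_3=59.0000)
Cramer on rows 1–2 → x = 6.0000, y = 7.0000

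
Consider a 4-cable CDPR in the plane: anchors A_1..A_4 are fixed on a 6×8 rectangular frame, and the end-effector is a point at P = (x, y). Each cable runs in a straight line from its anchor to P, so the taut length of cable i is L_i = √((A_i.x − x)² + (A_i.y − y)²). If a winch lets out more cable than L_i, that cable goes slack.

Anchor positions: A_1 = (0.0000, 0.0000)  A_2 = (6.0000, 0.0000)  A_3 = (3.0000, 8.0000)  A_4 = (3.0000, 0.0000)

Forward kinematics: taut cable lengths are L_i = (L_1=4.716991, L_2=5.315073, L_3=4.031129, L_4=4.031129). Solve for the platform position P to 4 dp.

expand ‖A_i−P‖²=L_i² and subtract eq 1 (c_i ≔ ‖A_i‖²−L_i²)
c_1 = 0.0000+0.0000−22.2500 = -22.2500
eq1−eq2 → [-12.0000  0.0000]·P = -30.0000
eq1−eq3 → [-6.0000  -16.0000]·P = -79.0000
eq1−eq4 → [-6.0000  0.0000]·P = -15.0000
2×2 solve → P = (2.5000, 4.0000)
check cable 4: ‖A_4−P‖² = 16.2500 ≈ L_4² = 16.2500 ✓

(2.5000, 4.0000)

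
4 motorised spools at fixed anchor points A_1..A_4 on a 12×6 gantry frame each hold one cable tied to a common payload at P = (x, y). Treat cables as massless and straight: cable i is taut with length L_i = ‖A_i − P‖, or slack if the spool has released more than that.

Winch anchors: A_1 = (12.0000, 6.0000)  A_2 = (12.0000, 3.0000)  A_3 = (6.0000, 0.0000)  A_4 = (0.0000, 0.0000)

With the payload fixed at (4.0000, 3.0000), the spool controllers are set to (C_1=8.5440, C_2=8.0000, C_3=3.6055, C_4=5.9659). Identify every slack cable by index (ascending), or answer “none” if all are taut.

4

cable 1: √((8.0000)²+(3.0000)²)=8.5440, C_1=8.5440: taut
cable 2: √((8.0000)²+(0.0000)²)=8.0000, C_2=8.0000: taut
cable 3: √((2.0000)²+(-3.0000)²)=3.6056, C_3=3.6055: taut
cable 4: √((-4.0000)²+(-3.0000)²)=5.0000, C_4=5.9659: slack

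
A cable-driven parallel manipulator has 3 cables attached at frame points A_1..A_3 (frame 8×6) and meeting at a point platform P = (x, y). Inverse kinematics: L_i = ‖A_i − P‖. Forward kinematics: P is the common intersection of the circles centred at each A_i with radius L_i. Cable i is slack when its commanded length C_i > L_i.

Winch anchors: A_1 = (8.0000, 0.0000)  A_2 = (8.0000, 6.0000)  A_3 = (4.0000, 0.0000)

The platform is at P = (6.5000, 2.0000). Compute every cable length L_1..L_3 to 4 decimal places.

(2.5000, 4.2720, 3.2016)

L_1: Δ = A_1−P = (1.5000, -2.0000) → ‖Δ‖ = √6.2500 = 2.5000
L_2: Δ = A_2−P = (1.5000, 4.0000) → ‖Δ‖ = √18.2500 = 4.2720
L_3: Δ = A_3−P = (-2.5000, -2.0000) → ‖Δ‖ = √10.2500 = 3.2016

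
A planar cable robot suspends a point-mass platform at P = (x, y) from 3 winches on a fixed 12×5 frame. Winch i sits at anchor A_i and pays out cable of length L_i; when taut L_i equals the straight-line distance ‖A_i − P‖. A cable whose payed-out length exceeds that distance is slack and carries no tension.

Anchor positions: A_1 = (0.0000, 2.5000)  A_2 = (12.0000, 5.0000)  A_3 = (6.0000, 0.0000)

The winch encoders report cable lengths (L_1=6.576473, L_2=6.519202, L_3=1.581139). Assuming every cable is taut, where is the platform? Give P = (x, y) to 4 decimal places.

(6.5000, 1.5000)

expand ‖A_i−P‖²=L_i² and subtract eq 1 (c_i ≔ ‖A_i‖²−L_i²)
c_1 = 0.0000+6.2500−43.2500 = -37.0000
eq1−eq2 → [-24.0000  -5.0000]·P = -163.5000
eq1−eq3 → [-12.0000  5.0000]·P = -70.5000
2×2 solve → P = (6.5000, 1.5000)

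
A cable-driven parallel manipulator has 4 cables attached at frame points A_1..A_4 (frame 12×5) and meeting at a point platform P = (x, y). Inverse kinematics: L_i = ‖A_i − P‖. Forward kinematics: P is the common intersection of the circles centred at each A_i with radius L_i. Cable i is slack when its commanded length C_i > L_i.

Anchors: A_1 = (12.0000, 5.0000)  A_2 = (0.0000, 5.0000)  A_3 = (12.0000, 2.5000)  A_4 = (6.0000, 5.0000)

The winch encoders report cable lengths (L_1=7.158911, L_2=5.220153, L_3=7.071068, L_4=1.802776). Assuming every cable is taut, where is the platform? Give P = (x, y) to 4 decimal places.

each cable: (A_i−P)·(A_i−P) = L_i²; let k_i = ‖A_i‖²−L_i²
k_1 = 144.0000+25.0000−51.2500 = 117.7500
row 1: 24.0000x + 0.0000y = 120.0000  (k_2=-2.2500)
row 2: 0.0000x + 5.0000y = 17.5000  (k_3=100.2500)
row 3: 12.0000x + 0.0000y = 60.0000  (k_4=57.7500)
Cramer on rows 1–2 → x = 5.0000, y = 3.5000
check cable 4: ‖A_4−P‖² = 3.2500 ≈ L_4² = 3.2500 ✓

(5.0000, 3.5000)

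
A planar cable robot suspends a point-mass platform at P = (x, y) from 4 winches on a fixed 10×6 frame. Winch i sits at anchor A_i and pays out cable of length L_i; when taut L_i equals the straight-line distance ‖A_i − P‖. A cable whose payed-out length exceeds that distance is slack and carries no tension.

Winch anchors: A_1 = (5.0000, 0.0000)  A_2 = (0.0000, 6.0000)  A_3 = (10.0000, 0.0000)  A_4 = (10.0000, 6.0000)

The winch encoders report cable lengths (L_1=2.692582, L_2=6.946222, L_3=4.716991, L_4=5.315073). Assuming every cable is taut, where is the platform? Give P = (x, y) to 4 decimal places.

circle eqns → linear via eq_j − eq_1; set c_j = A_j·A_j − L_j²
c_1 = 25.0000+0.0000−7.2500 = 17.7500
10.0000·x − 12.0000·y = c_1−c_2 = 30.0000
-10.0000·x + 0.0000·y = c_1−c_3 = -60.0000
-10.0000·x − 12.0000·y = c_1−c_4 = -90.0000
solve first two rows → x=6.0000, y=2.5000
check cable 4: ‖A_4−P‖² = 28.2500 ≈ L_4² = 28.2500 ✓

(6.0000, 2.5000)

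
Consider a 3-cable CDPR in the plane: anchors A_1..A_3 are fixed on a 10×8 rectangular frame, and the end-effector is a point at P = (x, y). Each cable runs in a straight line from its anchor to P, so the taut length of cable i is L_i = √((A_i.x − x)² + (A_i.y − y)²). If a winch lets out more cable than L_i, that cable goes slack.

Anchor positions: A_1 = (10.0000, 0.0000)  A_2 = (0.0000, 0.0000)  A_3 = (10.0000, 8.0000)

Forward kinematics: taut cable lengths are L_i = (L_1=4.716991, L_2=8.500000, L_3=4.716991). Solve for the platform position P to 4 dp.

(7.5000, 4.0000)

each cable: (A_i−P)·(A_i−P) = L_i²; let k_i = ‖A_i‖²−L_i²
k_1 = 100.0000+0.0000−22.2500 = 77.7500
row 1: 20.0000x + 0.0000y = 150.0000  (k_2=-72.2500)
row 2: 0.0000x − 16.0000y = -64.0000  (k_3=141.7500)
Cramer on rows 1–2 → x = 7.5000, y = 4.0000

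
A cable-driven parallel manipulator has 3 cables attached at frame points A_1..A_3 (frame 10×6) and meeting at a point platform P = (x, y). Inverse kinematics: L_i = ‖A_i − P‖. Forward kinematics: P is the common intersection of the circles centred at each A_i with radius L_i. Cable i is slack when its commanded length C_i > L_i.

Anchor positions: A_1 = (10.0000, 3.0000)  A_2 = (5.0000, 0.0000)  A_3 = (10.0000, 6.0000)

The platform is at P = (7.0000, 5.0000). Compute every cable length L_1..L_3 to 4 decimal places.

L_1: Δ = A_1−P = (3.0000, -2.0000) → ‖Δ‖ = √13.0000 = 3.6056
L_2: Δ = A_2−P = (-2.0000, -5.0000) → ‖Δ‖ = √29.0000 = 5.3852
L_3: Δ = A_3−P = (3.0000, 1.0000) → ‖Δ‖ = √10.0000 = 3.1623

(3.6056, 5.3852, 3.1623)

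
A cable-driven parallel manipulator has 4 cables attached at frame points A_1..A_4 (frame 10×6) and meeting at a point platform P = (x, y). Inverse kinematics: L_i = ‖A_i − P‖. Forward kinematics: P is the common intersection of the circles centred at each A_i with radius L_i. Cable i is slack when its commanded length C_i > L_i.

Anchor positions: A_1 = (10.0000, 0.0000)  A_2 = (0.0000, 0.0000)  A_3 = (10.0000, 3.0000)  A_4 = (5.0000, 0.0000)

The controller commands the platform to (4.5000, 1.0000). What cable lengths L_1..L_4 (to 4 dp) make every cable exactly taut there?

(5.5902, 4.6098, 5.8523, 1.1180)

L_1: Δ = A_1−P = (5.5000, -1.0000) → ‖Δ‖ = √31.2500 = 5.5902
L_2: Δ = A_2−P = (-4.5000, -1.0000) → ‖Δ‖ = √21.2500 = 4.6098
L_3: Δ = A_3−P = (5.5000, 2.0000) → ‖Δ‖ = √34.2500 = 5.8523
L_4: Δ = A_4−P = (0.5000, -1.0000) → ‖Δ‖ = √1.2500 = 1.1180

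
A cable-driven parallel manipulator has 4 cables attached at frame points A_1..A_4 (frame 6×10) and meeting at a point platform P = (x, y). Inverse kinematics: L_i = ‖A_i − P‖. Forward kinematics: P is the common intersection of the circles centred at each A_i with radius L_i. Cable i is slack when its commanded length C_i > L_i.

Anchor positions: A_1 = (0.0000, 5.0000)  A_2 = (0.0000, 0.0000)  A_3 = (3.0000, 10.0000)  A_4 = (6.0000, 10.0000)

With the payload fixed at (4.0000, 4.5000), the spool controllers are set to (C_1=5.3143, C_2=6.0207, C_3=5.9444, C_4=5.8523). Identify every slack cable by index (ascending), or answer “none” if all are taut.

1, 3

cable 1: L_1 = ‖A_1−P‖ = 4.0311;  C_1 = 5.3143 → slack
cable 2: L_2 = ‖A_2−P‖ = 6.0208;  C_2 = 6.0207 → taut
cable 3: L_3 = ‖A_3−P‖ = 5.5902;  C_3 = 5.9444 → slack
cable 4: L_4 = ‖A_4−P‖ = 5.8523;  C_4 = 5.8523 → taut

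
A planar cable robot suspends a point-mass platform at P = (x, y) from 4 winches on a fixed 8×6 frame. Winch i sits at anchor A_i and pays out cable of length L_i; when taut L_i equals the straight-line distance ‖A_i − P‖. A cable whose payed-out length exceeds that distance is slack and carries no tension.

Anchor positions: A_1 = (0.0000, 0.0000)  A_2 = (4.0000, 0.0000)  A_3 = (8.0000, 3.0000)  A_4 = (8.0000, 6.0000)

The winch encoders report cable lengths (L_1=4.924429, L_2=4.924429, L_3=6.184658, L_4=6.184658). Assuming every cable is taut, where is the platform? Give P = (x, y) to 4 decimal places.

expand ‖A_i−P‖²=L_i² and subtract eq 1 (c_i ≔ ‖A_i‖²−L_i²)
c_1 = 0.0000+0.0000−24.2500 = -24.2500
eq1−eq2 → [-8.0000  0.0000]·P = -16.0000
eq1−eq3 → [-16.0000  -6.0000]·P = -59.0000
eq1−eq4 → [-16.0000  -12.0000]·P = -86.0000
2×2 solve → P = (2.0000, 4.5000)
check cable 4: ‖A_4−P‖² = 38.2500 ≈ L_4² = 38.2500 ✓

(2.0000, 4.5000)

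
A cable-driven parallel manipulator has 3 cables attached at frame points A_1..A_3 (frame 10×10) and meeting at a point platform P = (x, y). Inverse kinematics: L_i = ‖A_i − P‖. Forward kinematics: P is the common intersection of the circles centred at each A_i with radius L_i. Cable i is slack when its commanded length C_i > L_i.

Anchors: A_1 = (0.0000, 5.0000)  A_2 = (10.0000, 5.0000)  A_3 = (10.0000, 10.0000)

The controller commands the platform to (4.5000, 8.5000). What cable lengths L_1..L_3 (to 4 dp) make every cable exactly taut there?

L_1 = √((0.0000−4.5000)² + (5.0000−8.5000)²) = 5.7009
L_2 = √((10.0000−4.5000)² + (5.0000−8.5000)²) = 6.5192
L_3 = √((10.0000−4.5000)² + (10.0000−8.5000)²) = 5.7009

(5.7009, 6.5192, 5.7009)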